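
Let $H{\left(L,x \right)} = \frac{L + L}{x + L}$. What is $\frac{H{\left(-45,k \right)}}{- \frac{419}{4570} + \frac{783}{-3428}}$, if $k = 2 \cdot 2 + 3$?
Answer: $- \frac{352484100}{47639099} \approx -7.399$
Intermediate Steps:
$k = 7$ ($k = 4 + 3 = 7$)
$H{\left(L,x \right)} = \frac{2 L}{L + x}$
$\frac{H{\left(-45,k \right)}}{- \frac{419}{4570} + \frac{783}{-3428}} = \frac{2 \left(-45\right) \frac{1}{-45 + 7}}{- \frac{419}{4570} + \frac{783}{-3428}} = \frac{2 \left(-45\right) \frac{1}{-38}}{\left(-419\right) \frac{1}{4570} + 783 \left(- \frac{1}{3428}\right)} = \frac{2 \left(-45\right) \left(- \frac{1}{38}\right)}{- \frac{419}{4570} - \frac{783}{3428}} = \frac{45}{19 \left(- \frac{2507321}{7832980}\right)} = \frac{45}{19} \left(- \frac{7832980}{2507321}\right) = - \frac{352484100}{47639099}$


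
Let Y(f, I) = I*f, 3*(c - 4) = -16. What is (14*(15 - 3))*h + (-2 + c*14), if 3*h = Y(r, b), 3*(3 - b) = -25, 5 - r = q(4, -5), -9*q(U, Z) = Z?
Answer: 75602/27 ≈ 2800.1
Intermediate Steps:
c = -4/3 (c = 4 + (⅓)*(-16) = 4 - 16/3 = -4/3 ≈ -1.3333)
q(U, Z) = -Z/9
r = 40/9 (r = 5 - (-1)*(-5)/9 = 5 - 1*5/9 = 5 - 5/9 = 40/9 ≈ 4.4444)
b = 34/3 (b = 3 - ⅓*(-25) = 3 + 25/3 = 34/3 ≈ 11.333)
h = 1360/81 (h = ((34/3)*(40/9))/3 = (⅓)*(1360/27) = 1360/81 ≈ 16.790)
(14*(15 - 3))*h + (-2 + c*14) = (14*(15 - 3))*(1360/81) + (-2 - 4/3*14) = (14*12)*(1360/81) + (-2 - 56/3) = 168*(1360/81) - 62/3 = 76160/27 - 62/3 = 75602/27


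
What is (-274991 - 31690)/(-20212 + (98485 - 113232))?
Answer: 102227/11653 ≈ 8.7726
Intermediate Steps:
(-274991 - 31690)/(-20212 + (98485 - 113232)) = -306681/(-20212 - 14747) = -306681/(-34959) = -306681*(-1/34959) = 102227/11653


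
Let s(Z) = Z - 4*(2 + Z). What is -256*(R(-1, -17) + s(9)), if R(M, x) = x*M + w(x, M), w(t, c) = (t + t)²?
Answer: -291328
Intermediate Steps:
w(t, c) = 4*t² (w(t, c) = (2*t)² = 4*t²)
s(Z) = -8 - 3*Z (s(Z) = Z + (-8 - 4*Z) = -8 - 3*Z)
R(M, x) = 4*x² + M*x (R(M, x) = x*M + 4*x² = M*x + 4*x² = 4*x² + M*x)
-256*(R(-1, -17) + s(9)) = -256*(-17*(-1 + 4*(-17)) + (-8 - 3*9)) = -256*(-17*(-1 - 68) + (-8 - 27)) = -256*(-17*(-69) - 35) = -256*(1173 - 35) = -256*1138 = -291328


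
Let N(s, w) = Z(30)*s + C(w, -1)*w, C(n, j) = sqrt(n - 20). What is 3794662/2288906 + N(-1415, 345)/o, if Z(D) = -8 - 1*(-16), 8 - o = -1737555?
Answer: 3283776936393/1988559188039 + 1725*sqrt(13)/1737563 ≈ 1.6549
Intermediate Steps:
o = 1737563 (o = 8 - 1*(-1737555) = 8 + 1737555 = 1737563)
Z(D) = 8 (Z(D) = -8 + 16 = 8)
C(n, j) = sqrt(-20 + n)
N(s, w) = 8*s + w*sqrt(-20 + w) (N(s, w) = 8*s + sqrt(-20 + w)*w = 8*s + w*sqrt(-20 + w))
3794662/2288906 + N(-1415, 345)/o = 3794662/2288906 + (8*(-1415) + 345*sqrt(-20 + 345))/1737563 = 3794662*(1/2288906) + (-11320 + 345*sqrt(325))*(1/1737563) = 1897331/1144453 + (-11320 + 345*(5*sqrt(13)))*(1/1737563) = 1897331/1144453 + (-11320 + 1725*sqrt(13))*(1/1737563) = 1897331/1144453 + (-11320/1737563 + 1725*sqrt(13)/1737563) = 3283776936393/1988559188039 + 1725*sqrt(13)/1737563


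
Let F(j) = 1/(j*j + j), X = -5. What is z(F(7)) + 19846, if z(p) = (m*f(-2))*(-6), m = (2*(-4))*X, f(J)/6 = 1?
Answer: 18406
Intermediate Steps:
f(J) = 6 (f(J) = 6*1 = 6)
m = 40 (m = (2*(-4))*(-5) = -8*(-5) = 40)
F(j) = 1/(j + j²) (F(j) = 1/(j² + j) = 1/(j + j²))
z(p) = -1440 (z(p) = (40*6)*(-6) = 240*(-6) = -1440)
z(F(7)) + 19846 = -1440 + 19846 = 18406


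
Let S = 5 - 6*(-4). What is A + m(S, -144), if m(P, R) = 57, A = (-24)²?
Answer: 633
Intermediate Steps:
S = 29 (S = 5 + 24 = 29)
A = 576
A + m(S, -144) = 576 + 57 = 633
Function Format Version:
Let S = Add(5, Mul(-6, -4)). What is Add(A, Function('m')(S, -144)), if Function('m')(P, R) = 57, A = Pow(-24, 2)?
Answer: 633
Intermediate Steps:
S = 29 (S = Add(5, 24) = 29)
A = 576
Add(A, Function('m')(S, -144)) = Add(576, 57) = 633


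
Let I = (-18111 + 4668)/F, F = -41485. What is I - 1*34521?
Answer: -1432090242/41485 ≈ -34521.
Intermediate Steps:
I = 13443/41485 (I = (-18111 + 4668)/(-41485) = -13443*(-1/41485) = 13443/41485 ≈ 0.32404)
I - 1*34521 = 13443/41485 - 1*34521 = 13443/41485 - 34521 = -1432090242/41485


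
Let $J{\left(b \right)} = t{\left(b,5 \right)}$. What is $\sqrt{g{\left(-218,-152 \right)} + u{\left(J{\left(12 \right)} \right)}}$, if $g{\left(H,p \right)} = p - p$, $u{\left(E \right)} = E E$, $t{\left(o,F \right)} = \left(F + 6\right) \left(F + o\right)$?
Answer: $187$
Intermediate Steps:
$t{\left(o,F \right)} = \left(6 + F\right) \left(F + o\right)$
$J{\left(b \right)} = 55 + 11 b$ ($J{\left(b \right)} = 5^{2} + 6 \cdot 5 + 6 b + 5 b = 25 + 30 + 6 b + 5 b = 55 + 11 b$)
$u{\left(E \right)} = E^{2}$
$g{\left(H,p \right)} = 0$
$\sqrt{g{\left(-218,-152 \right)} + u{\left(J{\left(12 \right)} \right)}} = \sqrt{0 + \left(55 + 11 \cdot 12\right)^{2}} = \sqrt{0 + \left(55 + 132\right)^{2}} = \sqrt{0 + 187^{2}} = \sqrt{0 + 34969} = \sqrt{34969} = 187$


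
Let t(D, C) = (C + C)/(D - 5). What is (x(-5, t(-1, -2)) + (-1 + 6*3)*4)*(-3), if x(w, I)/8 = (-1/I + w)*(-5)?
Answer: -984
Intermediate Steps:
t(D, C) = 2*C/(-5 + D) (t(D, C) = (2*C)/(-5 + D) = 2*C/(-5 + D))
x(w, I) = -40*w + 40/I (x(w, I) = 8*((-1/I + w)*(-5)) = 8*((w - 1/I)*(-5)) = 8*(-5*w + 5/I) = -40*w + 40/I)
(x(-5, t(-1, -2)) + (-1 + 6*3)*4)*(-3) = ((-40*(-5) + 40/((2*(-2)/(-5 - 1)))) + (-1 + 6*3)*4)*(-3) = ((200 + 40/((2*(-2)/(-6)))) + (-1 + 18)*4)*(-3) = ((200 + 40/((2*(-2)*(-⅙)))) + 17*4)*(-3) = ((200 + 40/(⅔)) + 68)*(-3) = ((200 + 40*(3/2)) + 68)*(-3) = ((200 + 60) + 68)*(-3) = (260 + 68)*(-3) = 328*(-3) = -984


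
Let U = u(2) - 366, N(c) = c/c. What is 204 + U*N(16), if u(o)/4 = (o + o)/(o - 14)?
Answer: -490/3 ≈ -163.33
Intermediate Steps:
u(o) = 8*o/(-14 + o) (u(o) = 4*((o + o)/(o - 14)) = 4*((2*o)/(-14 + o)) = 4*(2*o/(-14 + o)) = 8*o/(-14 + o))
N(c) = 1
U = -1102/3 (U = 8*2/(-14 + 2) - 366 = 8*2/(-12) - 366 = 8*2*(-1/12) - 366 = -4/3 - 366 = -1102/3 ≈ -367.33)
204 + U*N(16) = 204 - 1102/3*1 = 204 - 1102/3 = -490/3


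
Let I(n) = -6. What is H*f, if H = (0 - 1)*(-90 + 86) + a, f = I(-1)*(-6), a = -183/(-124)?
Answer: 6111/31 ≈ 197.13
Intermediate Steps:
a = 183/124 (a = -183*(-1/124) = 183/124 ≈ 1.4758)
f = 36 (f = -6*(-6) = 36)
H = 679/124 (H = (0 - 1)*(-90 + 86) + 183/124 = -1*(-4) + 183/124 = 4 + 183/124 = 679/124 ≈ 5.4758)
H*f = (679/124)*36 = 6111/31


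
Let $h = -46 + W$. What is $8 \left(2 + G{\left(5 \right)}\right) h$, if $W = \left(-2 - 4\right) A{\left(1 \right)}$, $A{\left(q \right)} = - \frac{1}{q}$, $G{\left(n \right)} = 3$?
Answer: $-1600$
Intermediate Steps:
$W = 6$ ($W = \left(-2 - 4\right) \left(- 1^{-1}\right) = - 6 \left(\left(-1\right) 1\right) = \left(-6\right) \left(-1\right) = 6$)
$h = -40$ ($h = -46 + 6 = -40$)
$8 \left(2 + G{\left(5 \right)}\right) h = 8 \left(2 + 3\right) \left(-40\right) = 8 \cdot 5 \left(-40\right) = 40 \left(-40\right) = -1600$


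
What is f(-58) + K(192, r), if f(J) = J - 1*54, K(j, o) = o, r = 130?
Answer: 18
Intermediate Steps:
f(J) = -54 + J (f(J) = J - 54 = -54 + J)
f(-58) + K(192, r) = (-54 - 58) + 130 = -112 + 130 = 18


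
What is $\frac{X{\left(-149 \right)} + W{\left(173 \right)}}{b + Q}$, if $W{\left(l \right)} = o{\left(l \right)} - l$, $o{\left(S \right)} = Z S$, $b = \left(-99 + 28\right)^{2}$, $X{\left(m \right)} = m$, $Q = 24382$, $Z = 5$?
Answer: $\frac{543}{29423} \approx 0.018455$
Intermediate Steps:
$b = 5041$ ($b = \left(-71\right)^{2} = 5041$)
$o{\left(S \right)} = 5 S$
$W{\left(l \right)} = 4 l$ ($W{\left(l \right)} = 5 l - l = 4 l$)
$\frac{X{\left(-149 \right)} + W{\left(173 \right)}}{b + Q} = \frac{-149 + 4 \cdot 173}{5041 + 24382} = \frac{-149 + 692}{29423} = 543 \cdot \frac{1}{29423} = \frac{543}{29423}$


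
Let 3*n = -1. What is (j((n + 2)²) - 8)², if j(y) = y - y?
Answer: 64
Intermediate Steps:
n = -⅓ (n = (⅓)*(-1) = -⅓ ≈ -0.33333)
j(y) = 0
(j((n + 2)²) - 8)² = (0 - 8)² = (-8)² = 64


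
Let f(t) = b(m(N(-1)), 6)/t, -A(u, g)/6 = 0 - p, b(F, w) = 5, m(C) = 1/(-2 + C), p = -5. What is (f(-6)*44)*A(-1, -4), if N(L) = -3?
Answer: 1100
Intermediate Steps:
A(u, g) = -30 (A(u, g) = -6*(0 - 1*(-5)) = -6*(0 + 5) = -6*5 = -30)
f(t) = 5/t
(f(-6)*44)*A(-1, -4) = ((5/(-6))*44)*(-30) = ((5*(-⅙))*44)*(-30) = -⅚*44*(-30) = -110/3*(-30) = 1100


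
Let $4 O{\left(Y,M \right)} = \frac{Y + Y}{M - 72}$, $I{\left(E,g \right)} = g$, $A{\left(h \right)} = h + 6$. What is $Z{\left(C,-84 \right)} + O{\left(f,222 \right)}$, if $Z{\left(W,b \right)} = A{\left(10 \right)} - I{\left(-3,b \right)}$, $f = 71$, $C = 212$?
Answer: $\frac{30071}{300} \approx 100.24$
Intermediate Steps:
$A{\left(h \right)} = 6 + h$
$Z{\left(W,b \right)} = 16 - b$ ($Z{\left(W,b \right)} = \left(6 + 10\right) - b = 16 - b$)
$O{\left(Y,M \right)} = \frac{Y}{2 \left(-72 + M\right)}$ ($O{\left(Y,M \right)} = \frac{\left(Y + Y\right) \frac{1}{M - 72}}{4} = \frac{2 Y \frac{1}{-72 + M}}{4} = \frac{Y}{2 \left(-72 + M\right)}$)
$Z{\left(C,-84 \right)} + O{\left(f,222 \right)} = \left(16 - -84\right) + \frac{1}{2} \cdot 71 \frac{1}{-72 + 222} = \left(16 + 84\right) + \frac{1}{2} \cdot 71 \cdot \frac{1}{150} = 100 + \frac{1}{2} \cdot 71 \cdot \frac{1}{150} = 100 + \frac{71}{300} = \frac{30071}{300}$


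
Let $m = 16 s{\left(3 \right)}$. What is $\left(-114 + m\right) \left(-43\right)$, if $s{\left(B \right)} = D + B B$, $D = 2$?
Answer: $-2666$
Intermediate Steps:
$s{\left(B \right)} = 2 + B^{2}$ ($s{\left(B \right)} = 2 + B B = 2 + B^{2}$)
$m = 176$ ($m = 16 \left(2 + 3^{2}\right) = 16 \left(2 + 9\right) = 16 \cdot 11 = 176$)
$\left(-114 + m\right) \left(-43\right) = \left(-114 + 176\right) \left(-43\right) = 62 \left(-43\right) = -2666$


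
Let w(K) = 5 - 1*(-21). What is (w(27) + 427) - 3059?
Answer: -2606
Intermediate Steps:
w(K) = 26 (w(K) = 5 + 21 = 26)
(w(27) + 427) - 3059 = (26 + 427) - 3059 = 453 - 3059 = -2606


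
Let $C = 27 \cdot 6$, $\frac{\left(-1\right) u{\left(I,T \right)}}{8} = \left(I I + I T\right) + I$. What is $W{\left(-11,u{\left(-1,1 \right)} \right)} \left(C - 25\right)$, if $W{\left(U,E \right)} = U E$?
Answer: $-12056$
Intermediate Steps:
$u{\left(I,T \right)} = - 8 I - 8 I^{2} - 8 I T$ ($u{\left(I,T \right)} = - 8 \left(\left(I I + I T\right) + I\right) = - 8 \left(\left(I^{2} + I T\right) + I\right) = - 8 \left(I + I^{2} + I T\right) = - 8 I - 8 I^{2} - 8 I T$)
$C = 162$
$W{\left(U,E \right)} = E U$
$W{\left(-11,u{\left(-1,1 \right)} \right)} \left(C - 25\right) = \left(-8\right) \left(-1\right) \left(1 - 1 + 1\right) \left(-11\right) \left(162 - 25\right) = \left(-8\right) \left(-1\right) 1 \left(-11\right) 137 = 8 \left(-11\right) 137 = \left(-88\right) 137 = -12056$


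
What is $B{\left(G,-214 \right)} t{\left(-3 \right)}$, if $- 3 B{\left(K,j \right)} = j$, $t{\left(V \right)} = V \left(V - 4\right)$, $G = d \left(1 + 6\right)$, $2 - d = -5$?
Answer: $1498$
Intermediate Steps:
$d = 7$ ($d = 2 - -5 = 2 + 5 = 7$)
$G = 49$ ($G = 7 \left(1 + 6\right) = 7 \cdot 7 = 49$)
$t{\left(V \right)} = V \left(-4 + V\right)$
$B{\left(K,j \right)} = - \frac{j}{3}$
$B{\left(G,-214 \right)} t{\left(-3 \right)} = \left(- \frac{1}{3}\right) \left(-214\right) \left(- 3 \left(-4 - 3\right)\right) = \frac{214 \left(\left(-3\right) \left(-7\right)\right)}{3} = \frac{214}{3} \cdot 21 = 1498$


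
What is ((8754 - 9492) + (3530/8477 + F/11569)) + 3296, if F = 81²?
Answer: 250960572621/98070413 ≈ 2559.0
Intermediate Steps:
F = 6561
((8754 - 9492) + (3530/8477 + F/11569)) + 3296 = ((8754 - 9492) + (3530/8477 + 6561/11569)) + 3296 = (-738 + (3530*(1/8477) + 6561*(1/11569))) + 3296 = (-738 + (3530/8477 + 6561/11569)) + 3296 = (-738 + 96456167/98070413) + 3296 = -72279508627/98070413 + 3296 = 250960572621/98070413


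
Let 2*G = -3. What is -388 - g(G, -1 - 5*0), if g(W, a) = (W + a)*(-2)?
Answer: -393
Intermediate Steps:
G = -3/2 (G = (1/2)*(-3) = -3/2 ≈ -1.5000)
g(W, a) = -2*W - 2*a
-388 - g(G, -1 - 5*0) = -388 - (-2*(-3/2) - 2*(-1 - 5*0)) = -388 - (3 - 2*(-1 + 0)) = -388 - (3 - 2*(-1)) = -388 - (3 + 2) = -388 - 1*5 = -388 - 5 = -393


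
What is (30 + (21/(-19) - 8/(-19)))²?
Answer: 310249/361 ≈ 859.42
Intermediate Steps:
(30 + (21/(-19) - 8/(-19)))² = (30 + (21*(-1/19) - 8*(-1/19)))² = (30 + (-21/19 + 8/19))² = (30 - 13/19)² = (557/19)² = 310249/361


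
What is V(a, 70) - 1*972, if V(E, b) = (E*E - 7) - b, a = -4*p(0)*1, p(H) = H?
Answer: -1049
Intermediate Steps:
a = 0 (a = -4*0*1 = 0*1 = 0)
V(E, b) = -7 + E**2 - b (V(E, b) = (E**2 - 7) - b = (-7 + E**2) - b = -7 + E**2 - b)
V(a, 70) - 1*972 = (-7 + 0**2 - 1*70) - 1*972 = (-7 + 0 - 70) - 972 = -77 - 972 = -1049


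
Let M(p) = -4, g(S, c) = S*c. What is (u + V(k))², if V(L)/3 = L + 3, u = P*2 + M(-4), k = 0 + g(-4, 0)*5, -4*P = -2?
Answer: 36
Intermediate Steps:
P = ½ (P = -¼*(-2) = ½ ≈ 0.50000)
k = 0 (k = 0 - 4*0*5 = 0 + 0*5 = 0 + 0 = 0)
u = -3 (u = (½)*2 - 4 = 1 - 4 = -3)
V(L) = 9 + 3*L (V(L) = 3*(L + 3) = 3*(3 + L) = 9 + 3*L)
(u + V(k))² = (-3 + (9 + 3*0))² = (-3 + (9 + 0))² = (-3 + 9)² = 6² = 36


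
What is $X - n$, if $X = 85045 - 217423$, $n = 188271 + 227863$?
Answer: $-548512$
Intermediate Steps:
$n = 416134$
$X = -132378$ ($X = 85045 - 217423 = -132378$)
$X - n = -132378 - 416134 = -548512$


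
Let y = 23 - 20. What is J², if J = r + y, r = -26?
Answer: 529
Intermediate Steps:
y = 3
J = -23 (J = -26 + 3 = -23)
J² = (-23)² = 529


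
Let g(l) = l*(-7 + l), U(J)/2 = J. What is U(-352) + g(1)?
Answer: -710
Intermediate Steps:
U(J) = 2*J
U(-352) + g(1) = 2*(-352) + 1*(-7 + 1) = -704 + 1*(-6) = -704 - 6 = -710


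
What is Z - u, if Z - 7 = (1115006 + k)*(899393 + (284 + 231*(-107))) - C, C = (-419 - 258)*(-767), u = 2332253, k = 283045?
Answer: 1223235851455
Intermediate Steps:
C = 519259 (C = -677*(-767) = 519259)
Z = 1223238183708 (Z = 7 + ((1115006 + 283045)*(899393 + (284 + 231*(-107))) - 1*519259) = 7 + (1398051*(899393 + (284 - 24717)) - 519259) = 7 + (1398051*(899393 - 24433) - 519259) = 7 + (1398051*874960 - 519259) = 7 + (1223238702960 - 519259) = 7 + 1223238183701 = 1223238183708)
Z - u = 1223238183708 - 1*2332253 = 1223238183708 - 2332253 = 1223235851455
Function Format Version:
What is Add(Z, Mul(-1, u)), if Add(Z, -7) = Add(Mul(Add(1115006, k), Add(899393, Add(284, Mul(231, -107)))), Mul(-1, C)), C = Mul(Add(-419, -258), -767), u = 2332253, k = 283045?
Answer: 1223235851455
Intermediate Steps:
C = 519259 (C = Mul(-677, -767) = 519259)
Z = 1223238183708 (Z = Add(7, Add(Mul(Add(1115006, 283045), Add(899393, Add(284, Mul(231, -107)))), Mul(-1, 519259))) = Add(7, Add(Mul(1398051, Add(899393, Add(284, -24717))), -519259)) = Add(7, Add(Mul(1398051, Add(899393, -24433)), -519259)) = Add(7, Add(Mul(1398051, 874960), -519259)) = Add(7, Add(1223238702960, -519259)) = Add(7, 1223238183701) = 1223238183708)
Add(Z, Mul(-1, u)) = Add(1223238183708, Mul(-1, 2332253)) = Add(1223238183708, -2332253) = 1223235851455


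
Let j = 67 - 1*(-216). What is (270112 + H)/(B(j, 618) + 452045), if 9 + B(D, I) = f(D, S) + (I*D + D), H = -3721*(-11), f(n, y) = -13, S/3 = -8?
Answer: 311043/627200 ≈ 0.49592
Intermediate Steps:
S = -24 (S = 3*(-8) = -24)
j = 283 (j = 67 + 216 = 283)
H = 40931
B(D, I) = -22 + D + D*I (B(D, I) = -9 + (-13 + (I*D + D)) = -9 + (-13 + (D*I + D)) = -9 + (-13 + (D + D*I)) = -9 + (-13 + D + D*I) = -22 + D + D*I)
(270112 + H)/(B(j, 618) + 452045) = (270112 + 40931)/((-22 + 283 + 283*618) + 452045) = 311043/((-22 + 283 + 174894) + 452045) = 311043/(175155 + 452045) = 311043/627200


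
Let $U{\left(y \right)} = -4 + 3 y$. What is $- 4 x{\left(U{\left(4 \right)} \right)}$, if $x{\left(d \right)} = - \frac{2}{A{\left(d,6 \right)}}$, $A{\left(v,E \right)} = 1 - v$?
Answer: $- \frac{8}{7} \approx -1.1429$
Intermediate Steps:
$x{\left(d \right)} = - \frac{2}{1 - d}$
$- 4 x{\left(U{\left(4 \right)} \right)} = - 4 \frac{2}{-1 + \left(-4 + 3 \cdot 4\right)} = - 4 \frac{2}{-1 + \left(-4 + 12\right)} = - 4 \frac{2}{-1 + 8} = - 4 \cdot \frac{2}{7} = - 4 \cdot 2 \cdot \frac{1}{7} = \left(-4\right) \frac{2}{7} = - \frac{8}{7}$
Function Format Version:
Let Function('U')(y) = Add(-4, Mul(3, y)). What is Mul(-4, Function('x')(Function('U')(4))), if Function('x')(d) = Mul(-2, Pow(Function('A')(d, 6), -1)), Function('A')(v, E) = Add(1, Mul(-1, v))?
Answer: Rational(-8, 7) ≈ -1.1429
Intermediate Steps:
Function('x')(d) = Mul(-2, Pow(Add(1, Mul(-1, d)), -1))
Mul(-4, Function('x')(Function('U')(4))) = Mul(-4, Mul(2, Pow(Add(-1, Add(-4, Mul(3, 4))), -1))) = Mul(-4, Mul(2, Pow(Add(-1, Add(-4, 12)), -1))) = Mul(-4, Mul(2, Pow(Add(-1, 8), -1))) = Mul(-4, Mul(2, Pow(7, -1))) = Mul(-4, Mul(2, Rational(1, 7))) = Mul(-4, Rational(2, 7)) = Rational(-8, 7)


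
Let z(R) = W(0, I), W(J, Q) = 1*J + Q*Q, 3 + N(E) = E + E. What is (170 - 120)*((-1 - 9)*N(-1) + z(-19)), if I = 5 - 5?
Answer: 2500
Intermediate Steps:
N(E) = -3 + 2*E (N(E) = -3 + (E + E) = -3 + 2*E)
I = 0
W(J, Q) = J + Q²
z(R) = 0 (z(R) = 0 + 0² = 0 + 0 = 0)
(170 - 120)*((-1 - 9)*N(-1) + z(-19)) = (170 - 120)*((-1 - 9)*(-3 + 2*(-1)) + 0) = 50*(-10*(-3 - 2) + 0) = 50*(-10*(-5) + 0) = 50*(50 + 0) = 50*50 = 2500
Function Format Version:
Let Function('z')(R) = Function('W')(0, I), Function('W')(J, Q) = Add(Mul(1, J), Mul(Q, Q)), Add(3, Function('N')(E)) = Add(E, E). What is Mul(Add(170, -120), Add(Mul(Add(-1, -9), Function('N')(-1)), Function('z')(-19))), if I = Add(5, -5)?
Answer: 2500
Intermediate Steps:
Function('N')(E) = Add(-3, Mul(2, E)) (Function('N')(E) = Add(-3, Add(E, E)) = Add(-3, Mul(2, E)))
I = 0
Function('W')(J, Q) = Add(J, Pow(Q, 2))
Function('z')(R) = 0 (Function('z')(R) = Add(0, Pow(0, 2)) = Add(0, 0) = 0)
Mul(Add(170, -120), Add(Mul(Add(-1, -9), Function('N')(-1)), Function('z')(-19))) = Mul(Add(170, -120), Add(Mul(Add(-1, -9), Add(-3, Mul(2, -1))), 0)) = Mul(50, Add(Mul(-10, Add(-3, -2)), 0)) = Mul(50, Add(Mul(-10, -5), 0)) = Mul(50, Add(50, 0)) = Mul(50, 50) = 2500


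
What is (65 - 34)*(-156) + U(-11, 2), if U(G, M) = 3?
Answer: -4833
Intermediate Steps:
(65 - 34)*(-156) + U(-11, 2) = (65 - 34)*(-156) + 3 = 31*(-156) + 3 = -4836 + 3 = -4833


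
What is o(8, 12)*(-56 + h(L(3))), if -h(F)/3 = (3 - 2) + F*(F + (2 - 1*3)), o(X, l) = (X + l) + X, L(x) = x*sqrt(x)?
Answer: -3920 + 252*sqrt(3) ≈ -3483.5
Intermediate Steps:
L(x) = x**(3/2)
o(X, l) = l + 2*X
h(F) = -3 - 3*F*(-1 + F) (h(F) = -3*((3 - 2) + F*(F + (2 - 1*3))) = -3*(1 + F*(F + (2 - 3))) = -3*(1 + F*(F - 1)) = -3*(1 + F*(-1 + F)) = -3 - 3*F*(-1 + F))
o(8, 12)*(-56 + h(L(3))) = (12 + 2*8)*(-56 + (-3 - 3*(3**(3/2))**2 + 3*3**(3/2))) = (12 + 16)*(-56 + (-3 - 3*(3*sqrt(3))**2 + 3*(3*sqrt(3)))) = 28*(-56 + (-3 - 3*27 + 9*sqrt(3))) = 28*(-56 + (-3 - 81 + 9*sqrt(3))) = 28*(-56 + (-84 + 9*sqrt(3))) = 28*(-140 + 9*sqrt(3)) = -3920 + 252*sqrt(3)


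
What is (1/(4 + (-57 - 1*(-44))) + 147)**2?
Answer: 1747684/81 ≈ 21576.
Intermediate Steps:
(1/(4 + (-57 - 1*(-44))) + 147)**2 = (1/(4 + (-57 + 44)) + 147)**2 = (1/(4 - 13) + 147)**2 = (1/(-9) + 147)**2 = (-1/9 + 147)**2 = (1322/9)**2 = 1747684/81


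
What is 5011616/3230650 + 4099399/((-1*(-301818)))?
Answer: 7378159648619/487534160850 ≈ 15.134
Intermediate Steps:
5011616/3230650 + 4099399/((-1*(-301818))) = 5011616*(1/3230650) + 4099399/301818 = 2505808/1615325 + 4099399*(1/301818) = 2505808/1615325 + 4099399/301818 = 7378159648619/487534160850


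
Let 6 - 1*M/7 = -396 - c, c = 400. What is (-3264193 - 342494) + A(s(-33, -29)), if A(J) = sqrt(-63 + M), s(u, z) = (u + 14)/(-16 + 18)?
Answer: -3606687 + sqrt(5551) ≈ -3.6066e+6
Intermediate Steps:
M = 5614 (M = 42 - 7*(-396 - 1*400) = 42 - 7*(-396 - 400) = 42 - 7*(-796) = 42 + 5572 = 5614)
s(u, z) = 7 + u/2 (s(u, z) = (14 + u)/2 = (14 + u)*(1/2) = 7 + u/2)
A(J) = sqrt(5551) (A(J) = sqrt(-63 + 5614) = sqrt(5551))
(-3264193 - 342494) + A(s(-33, -29)) = (-3264193 - 342494) + sqrt(5551) = -3606687 + sqrt(5551)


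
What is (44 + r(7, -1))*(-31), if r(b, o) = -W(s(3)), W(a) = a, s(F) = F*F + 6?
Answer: -899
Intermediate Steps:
s(F) = 6 + F**2 (s(F) = F**2 + 6 = 6 + F**2)
r(b, o) = -15 (r(b, o) = -(6 + 3**2) = -(6 + 9) = -1*15 = -15)
(44 + r(7, -1))*(-31) = (44 - 15)*(-31) = 29*(-31) = -899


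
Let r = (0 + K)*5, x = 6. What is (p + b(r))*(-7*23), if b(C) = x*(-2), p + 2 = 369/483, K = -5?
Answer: 2131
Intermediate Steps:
p = -199/161 (p = -2 + 369/483 = -2 + 369*(1/483) = -2 + 123/161 = -199/161 ≈ -1.2360)
r = -25 (r = (0 - 5)*5 = -5*5 = -25)
b(C) = -12 (b(C) = 6*(-2) = -12)
(p + b(r))*(-7*23) = (-199/161 - 12)*(-7*23) = -2131/161*(-161) = 2131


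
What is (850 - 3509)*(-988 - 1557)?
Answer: 6767155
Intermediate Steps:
(850 - 3509)*(-988 - 1557) = -2659*(-2545) = 6767155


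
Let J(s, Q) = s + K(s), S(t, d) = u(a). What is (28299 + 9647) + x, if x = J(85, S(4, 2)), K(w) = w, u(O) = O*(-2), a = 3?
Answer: 38116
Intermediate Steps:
u(O) = -2*O
S(t, d) = -6 (S(t, d) = -2*3 = -6)
J(s, Q) = 2*s (J(s, Q) = s + s = 2*s)
x = 170 (x = 2*85 = 170)
(28299 + 9647) + x = (28299 + 9647) + 170 = 37946 + 170 = 38116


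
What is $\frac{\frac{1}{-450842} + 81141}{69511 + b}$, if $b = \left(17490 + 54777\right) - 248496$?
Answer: $- \frac{36581770721}{48112956556} \approx -0.76033$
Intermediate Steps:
$b = -176229$ ($b = 72267 - 248496 = -176229$)
$\frac{\frac{1}{-450842} + 81141}{69511 + b} = \frac{\frac{1}{-450842} + 81141}{69511 - 176229} = \frac{- \frac{1}{450842} + 81141}{-106718} = \frac{36581770721}{450842} \left(- \frac{1}{106718}\right) = - \frac{36581770721}{48112956556}$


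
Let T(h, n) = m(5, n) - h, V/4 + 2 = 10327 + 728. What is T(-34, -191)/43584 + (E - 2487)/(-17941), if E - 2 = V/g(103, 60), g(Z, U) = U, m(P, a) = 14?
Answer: 3439813/34908060 ≈ 0.098539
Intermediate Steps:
V = 44212 (V = -8 + 4*(10327 + 728) = -8 + 4*11055 = -8 + 44220 = 44212)
T(h, n) = 14 - h
E = 11083/15 (E = 2 + 44212/60 = 2 + 44212*(1/60) = 2 + 11053/15 = 11083/15 ≈ 738.87)
T(-34, -191)/43584 + (E - 2487)/(-17941) = (14 - 1*(-34))/43584 + (11083/15 - 2487)/(-17941) = (14 + 34)*(1/43584) - 26222/15*(-1/17941) = 48*(1/43584) + 3746/38445 = 1/908 + 3746/38445 = 3439813/34908060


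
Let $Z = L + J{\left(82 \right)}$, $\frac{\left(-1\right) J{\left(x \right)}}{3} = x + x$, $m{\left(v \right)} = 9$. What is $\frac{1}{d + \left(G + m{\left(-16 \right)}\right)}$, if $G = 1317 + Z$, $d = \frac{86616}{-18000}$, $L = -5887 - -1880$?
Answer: $- \frac{250}{794453} \approx -0.00031468$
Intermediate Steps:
$L = -4007$ ($L = -5887 + 1880 = -4007$)
$J{\left(x \right)} = - 6 x$ ($J{\left(x \right)} = - 3 \left(x + x\right) = - 3 \cdot 2 x = - 6 x$)
$d = - \frac{1203}{250}$ ($d = 86616 \left(- \frac{1}{18000}\right) = - \frac{1203}{250} \approx -4.812$)
$Z = -4499$ ($Z = -4007 - 492 = -4499$)
$G = -3182$ ($G = 1317 - 4499 = -3182$)
$\frac{1}{d + \left(G + m{\left(-16 \right)}\right)} = \frac{1}{- \frac{1203}{250} + \left(-3182 + 9\right)} = \frac{1}{- \frac{1203}{250} - 3173} = \frac{1}{- \frac{794453}{250}} = - \frac{250}{794453}$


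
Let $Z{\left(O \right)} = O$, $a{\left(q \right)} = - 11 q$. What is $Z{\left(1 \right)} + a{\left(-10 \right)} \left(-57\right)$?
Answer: $-6269$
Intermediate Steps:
$Z{\left(1 \right)} + a{\left(-10 \right)} \left(-57\right) = 1 + \left(-11\right) \left(-10\right) \left(-57\right) = 1 + 110 \left(-57\right) = 1 - 6270 = -6269$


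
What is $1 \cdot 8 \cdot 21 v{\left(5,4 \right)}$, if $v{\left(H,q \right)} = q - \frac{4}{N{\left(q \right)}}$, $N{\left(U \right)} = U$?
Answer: $504$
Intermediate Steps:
$v{\left(H,q \right)} = q - \frac{4}{q}$
$1 \cdot 8 \cdot 21 v{\left(5,4 \right)} = 1 \cdot 8 \cdot 21 \left(4 - \frac{4}{4}\right) = 8 \cdot 21 \left(4 - 1\right) = 168 \left(4 - 1\right) = 168 \cdot 3 = 504$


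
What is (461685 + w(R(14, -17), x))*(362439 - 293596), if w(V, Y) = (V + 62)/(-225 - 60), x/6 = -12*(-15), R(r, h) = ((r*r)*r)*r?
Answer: 3018576162907/95 ≈ 3.1774e+10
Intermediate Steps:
R(r, h) = r⁴ (R(r, h) = (r²*r)*r = r³*r = r⁴)
x = 1080 (x = 6*(-12*(-15)) = 6*180 = 1080)
w(V, Y) = -62/285 - V/285 (w(V, Y) = (62 + V)/(-285) = (62 + V)*(-1/285) = -62/285 - V/285)
(461685 + w(R(14, -17), x))*(362439 - 293596) = (461685 + (-62/285 - 1/285*14⁴))*(362439 - 293596) = (461685 + (-62/285 - 1/285*38416))*68843 = (461685 + (-62/285 - 38416/285))*68843 = (461685 - 12826/95)*68843 = (43847249/95)*68843 = 3018576162907/95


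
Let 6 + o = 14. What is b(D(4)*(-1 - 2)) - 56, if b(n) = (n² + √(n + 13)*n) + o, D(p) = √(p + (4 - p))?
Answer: -12 - 6*√7 ≈ -27.875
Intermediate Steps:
o = 8 (o = -6 + 14 = 8)
D(p) = 2 (D(p) = √4 = 2)
b(n) = 8 + n² + n*√(13 + n) (b(n) = (n² + √(n + 13)*n) + 8 = (n² + √(13 + n)*n) + 8 = (n² + n*√(13 + n)) + 8 = 8 + n² + n*√(13 + n))
b(D(4)*(-1 - 2)) - 56 = (8 + (2*(-1 - 2))² + (2*(-1 - 2))*√(13 + 2*(-1 - 2))) - 56 = (8 + (2*(-3))² + (2*(-3))*√(13 + 2*(-3))) - 56 = (8 + (-6)² - 6*√(13 - 6)) - 56 = (8 + 36 - 6*√7) - 56 = (44 - 6*√7) - 56 = -12 - 6*√7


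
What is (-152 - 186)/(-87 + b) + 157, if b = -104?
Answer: 30325/191 ≈ 158.77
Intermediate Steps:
(-152 - 186)/(-87 + b) + 157 = (-152 - 186)/(-87 - 104) + 157 = -338/(-191) + 157 = -338*(-1/191) + 157 = 338/191 + 157 = 30325/191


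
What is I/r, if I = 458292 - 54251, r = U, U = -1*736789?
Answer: -404041/736789 ≈ -0.54838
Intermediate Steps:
U = -736789
r = -736789
I = 404041
I/r = 404041/(-736789) = 404041*(-1/736789) = -404041/736789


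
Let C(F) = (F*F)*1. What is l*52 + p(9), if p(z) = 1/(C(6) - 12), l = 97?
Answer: 121057/24 ≈ 5044.0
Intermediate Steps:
C(F) = F² (C(F) = F²*1 = F²)
p(z) = 1/24 (p(z) = 1/(6² - 12) = 1/(36 - 12) = 1/24)
l*52 + p(9) = 97*52 + 1/24 = 5044 + 1/24 = 121057/24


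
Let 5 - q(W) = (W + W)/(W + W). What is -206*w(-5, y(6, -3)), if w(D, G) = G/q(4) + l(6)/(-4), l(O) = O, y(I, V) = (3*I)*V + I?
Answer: 2781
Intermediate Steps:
y(I, V) = I + 3*I*V (y(I, V) = 3*I*V + I = I + 3*I*V)
q(W) = 4 (q(W) = 5 - (W + W)/(W + W) = 5 - 2*W/(2*W) = 5 - 2*W*1/(2*W) = 5 - 1*1 = 5 - 1 = 4)
w(D, G) = -3/2 + G/4 (w(D, G) = G/4 + 6/(-4) = G*(1/4) + 6*(-1/4) = G/4 - 3/2 = -3/2 + G/4)
-206*w(-5, y(6, -3)) = -206*(-3/2 + (6*(1 + 3*(-3)))/4) = -206*(-3/2 + (6*(1 - 9))/4) = -206*(-3/2 + (6*(-8))/4) = -206*(-3/2 + (1/4)*(-48)) = -206*(-3/2 - 12) = -206*(-27/2) = 2781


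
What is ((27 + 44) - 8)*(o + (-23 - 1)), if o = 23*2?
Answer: 1386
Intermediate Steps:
o = 46
((27 + 44) - 8)*(o + (-23 - 1)) = ((27 + 44) - 8)*(46 + (-23 - 1)) = (71 - 8)*(46 - 24) = 63*22 = 1386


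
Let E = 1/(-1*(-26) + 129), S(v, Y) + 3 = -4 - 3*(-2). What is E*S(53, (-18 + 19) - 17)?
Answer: -1/155 ≈ -0.0064516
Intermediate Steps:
S(v, Y) = -1 (S(v, Y) = -3 + (-4 - 3*(-2)) = -3 + (-4 + 6) = -3 + 2 = -1)
E = 1/155 (E = 1/(26 + 129) = 1/155 ≈ 0.0064516)
E*S(53, (-18 + 19) - 17) = (1/155)*(-1) = -1/155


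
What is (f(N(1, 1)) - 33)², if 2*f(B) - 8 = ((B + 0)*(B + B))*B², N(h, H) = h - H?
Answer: 841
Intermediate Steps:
f(B) = 4 + B⁴ (f(B) = 4 + (((B + 0)*(B + B))*B²)/2 = 4 + ((B*(2*B))*B²)/2 = 4 + ((2*B²)*B²)/2 = 4 + (2*B⁴)/2 = 4 + B⁴)
(f(N(1, 1)) - 33)² = ((4 + (1 - 1*1)⁴) - 33)² = ((4 + (1 - 1)⁴) - 33)² = ((4 + 0⁴) - 33)² = ((4 + 0) - 33)² = (4 - 33)² = (-29)² = 841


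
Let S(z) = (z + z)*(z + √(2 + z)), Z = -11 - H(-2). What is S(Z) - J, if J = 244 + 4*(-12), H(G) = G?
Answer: -34 - 18*I*√7 ≈ -34.0 - 47.624*I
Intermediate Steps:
Z = -9 (Z = -11 - 1*(-2) = -11 + 2 = -9)
J = 196 (J = 244 - 48 = 196)
S(z) = 2*z*(z + √(2 + z)) (S(z) = (2*z)*(z + √(2 + z)) = 2*z*(z + √(2 + z)))
S(Z) - J = 2*(-9)*(-9 + √(2 - 9)) - 1*196 = 2*(-9)*(-9 + √(-7)) - 196 = 2*(-9)*(-9 + I*√7) - 196 = (162 - 18*I*√7) - 196 = -34 - 18*I*√7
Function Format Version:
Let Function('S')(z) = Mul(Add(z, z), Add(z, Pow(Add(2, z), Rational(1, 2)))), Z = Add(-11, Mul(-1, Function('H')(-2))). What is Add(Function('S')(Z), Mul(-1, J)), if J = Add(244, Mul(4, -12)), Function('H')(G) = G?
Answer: Add(-34, Mul(-18, I, Pow(7, Rational(1, 2)))) ≈ Add(-34.000, Mul(-47.624, I))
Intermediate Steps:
Z = -9 (Z = Add(-11, Mul(-1, -2)) = Add(-11, 2) = -9)
J = 196 (J = Add(244, -48) = 196)
Function('S')(z) = Mul(2, z, Add(z, Pow(Add(2, z), Rational(1, 2)))) (Function('S')(z) = Mul(Mul(2, z), Add(z, Pow(Add(2, z), Rational(1, 2)))) = Mul(2, z, Add(z, Pow(Add(2, z), Rational(1, 2)))))
Add(Function('S')(Z), Mul(-1, J)) = Add(Mul(2, -9, Add(-9, Pow(Add(2, -9), Rational(1, 2)))), Mul(-1, 196)) = Add(Mul(2, -9, Add(-9, Pow(-7, Rational(1, 2)))), -196) = Add(Mul(2, -9, Add(-9, Mul(I, Pow(7, Rational(1, 2))))), -196) = Add(Add(162, Mul(-18, I, Pow(7, Rational(1, 2)))), -196) = Add(-34, Mul(-18, I, Pow(7, Rational(1, 2))))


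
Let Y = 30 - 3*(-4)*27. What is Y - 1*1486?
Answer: -1132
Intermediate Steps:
Y = 354 (Y = 30 + 12*27 = 30 + 324 = 354)
Y - 1*1486 = 354 - 1*1486 = 354 - 1486 = -1132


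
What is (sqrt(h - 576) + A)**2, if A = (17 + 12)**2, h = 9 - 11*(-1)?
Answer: 706725 + 3364*I*sqrt(139) ≈ 7.0673e+5 + 39661.0*I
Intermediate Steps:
h = 20 (h = 9 + 11 = 20)
A = 841 (A = 29**2 = 841)
(sqrt(h - 576) + A)**2 = (sqrt(20 - 576) + 841)**2 = (sqrt(-556) + 841)**2 = (2*I*sqrt(139) + 841)**2 = (841 + 2*I*sqrt(139))**2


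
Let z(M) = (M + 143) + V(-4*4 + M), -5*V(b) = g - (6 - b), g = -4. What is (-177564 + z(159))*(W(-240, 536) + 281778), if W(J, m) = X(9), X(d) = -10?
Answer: -249771271224/5 ≈ -4.9954e+10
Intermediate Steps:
W(J, m) = -10
V(b) = 2 - b/5 (V(b) = -(-4 - (6 - b))/5 = -(-4 + (-6 + b))/5 = -(-10 + b)/5 = 2 - b/5)
z(M) = 741/5 + 4*M/5 (z(M) = (M + 143) + (2 - (-4*4 + M)/5) = (143 + M) + (2 - (-16 + M)/5) = (143 + M) + (2 + (16/5 - M/5)) = (143 + M) + (26/5 - M/5) = 741/5 + 4*M/5)
(-177564 + z(159))*(W(-240, 536) + 281778) = (-177564 + (741/5 + (4/5)*159))*(-10 + 281778) = (-177564 + (741/5 + 636/5))*281768 = (-177564 + 1377/5)*281768 = -886443/5*281768 = -249771271224/5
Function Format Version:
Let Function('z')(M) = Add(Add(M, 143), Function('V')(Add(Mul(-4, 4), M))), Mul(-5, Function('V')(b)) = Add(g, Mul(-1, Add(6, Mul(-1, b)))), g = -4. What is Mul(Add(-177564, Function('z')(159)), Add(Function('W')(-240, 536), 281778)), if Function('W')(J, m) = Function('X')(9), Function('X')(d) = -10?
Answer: Rational(-249771271224, 5) ≈ -4.9954e+10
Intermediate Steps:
Function('W')(J, m) = -10
Function('V')(b) = Add(2, Mul(Rational(-1, 5), b)) (Function('V')(b) = Mul(Rational(-1, 5), Add(-4, Mul(-1, Add(6, Mul(-1, b))))) = Mul(Rational(-1, 5), Add(-4, Add(-6, b))) = Mul(Rational(-1, 5), Add(-10, b)) = Add(2, Mul(Rational(-1, 5), b)))
Function('z')(M) = Add(Rational(741, 5), Mul(Rational(4, 5), M)) (Function('z')(M) = Add(Add(M, 143), Add(2, Mul(Rational(-1, 5), Add(Mul(-4, 4), M)))) = Add(Add(143, M), Add(2, Mul(Rational(-1, 5), Add(-16, M)))) = Add(Add(143, M), Add(2, Add(Rational(16, 5), Mul(Rational(-1, 5), M)))) = Add(Add(143, M), Add(Rational(26, 5), Mul(Rational(-1, 5), M))) = Add(Rational(741, 5), Mul(Rational(4, 5), M)))
Mul(Add(-177564, Function('z')(159)), Add(Function('W')(-240, 536), 281778)) = Mul(Add(-177564, Add(Rational(741, 5), Mul(Rational(4, 5), 159))), Add(-10, 281778)) = Mul(Add(-177564, Add(Rational(741, 5), Rational(636, 5))), 281768) = Mul(Add(-177564, Rational(1377, 5)), 281768) = Mul(Rational(-886443, 5), 281768) = Rational(-249771271224, 5)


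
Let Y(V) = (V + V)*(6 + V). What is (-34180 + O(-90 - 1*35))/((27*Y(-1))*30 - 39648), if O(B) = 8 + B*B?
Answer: 18547/47748 ≈ 0.38843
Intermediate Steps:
Y(V) = 2*V*(6 + V) (Y(V) = (2*V)*(6 + V) = 2*V*(6 + V))
O(B) = 8 + B²
(-34180 + O(-90 - 1*35))/((27*Y(-1))*30 - 39648) = (-34180 + (8 + (-90 - 1*35)²))/((27*(2*(-1)*(6 - 1)))*30 - 39648) = (-34180 + (8 + (-90 - 35)²))/((27*(2*(-1)*5))*30 - 39648) = (-34180 + (8 + (-125)²))/((27*(-10))*30 - 39648) = (-34180 + (8 + 15625))/(-270*30 - 39648) = (-34180 + 15633)/(-8100 - 39648) = -18547/(-47748) = -18547*(-1/47748) = 18547/47748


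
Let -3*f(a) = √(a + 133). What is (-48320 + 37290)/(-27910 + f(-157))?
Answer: 230885475/584226077 - 5515*I*√6/584226077 ≈ 0.3952 - 2.3123e-5*I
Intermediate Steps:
f(a) = -√(133 + a)/3 (f(a) = -√(a + 133)/3 = -√(133 + a)/3)
(-48320 + 37290)/(-27910 + f(-157)) = (-48320 + 37290)/(-27910 - √(133 - 157)/3) = -11030/(-27910 - 2*I*√6/3)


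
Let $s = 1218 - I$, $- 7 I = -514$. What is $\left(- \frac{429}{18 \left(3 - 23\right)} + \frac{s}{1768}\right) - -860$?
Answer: $\frac{159991801}{185640} \approx 861.84$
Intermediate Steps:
$I = \frac{514}{7}$ ($I = \left(- \frac{1}{7}\right) \left(-514\right) = \frac{514}{7} \approx 73.429$)
$s = \frac{8012}{7}$ ($s = 1218 - \frac{514}{7} = \frac{8012}{7} \approx 1144.6$)
$\left(- \frac{429}{18 \left(3 - 23\right)} + \frac{s}{1768}\right) - -860 = \left(- \frac{429}{18 \left(3 - 23\right)} + \frac{8012}{7 \cdot 1768}\right) - -860 = \left(- \frac{429}{18 \left(-20\right)} + \frac{8012}{7} \cdot \frac{1}{1768}\right) + 860 = \left(- \frac{429}{-360} + \frac{2003}{3094}\right) + 860 = \left(\left(-429\right) \left(- \frac{1}{360}\right) + \frac{2003}{3094}\right) + 860 = \left(\frac{143}{120} + \frac{2003}{3094}\right) + 860 = \frac{341401}{185640} + 860 = \frac{159991801}{185640}$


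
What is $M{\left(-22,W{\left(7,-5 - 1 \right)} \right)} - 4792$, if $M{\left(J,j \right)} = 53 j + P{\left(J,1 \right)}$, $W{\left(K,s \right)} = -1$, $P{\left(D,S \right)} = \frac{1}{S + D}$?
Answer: $- \frac{101746}{21} \approx -4845.0$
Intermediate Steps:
$P{\left(D,S \right)} = \frac{1}{D + S}$
$M{\left(J,j \right)} = \frac{1}{1 + J} + 53 j$ ($M{\left(J,j \right)} = 53 j + \frac{1}{J + 1} = 53 j + \frac{1}{1 + J} = \frac{1}{1 + J} + 53 j$)
$M{\left(-22,W{\left(7,-5 - 1 \right)} \right)} - 4792 = \frac{1 + 53 \left(-1\right) \left(1 - 22\right)}{1 - 22} - 4792 = \frac{1 + 53 \left(-1\right) \left(-21\right)}{-21} - 4792 = - \frac{1 + 1113}{21} - 4792 = \left(- \frac{1}{21}\right) 1114 - 4792 = - \frac{1114}{21} - 4792 = - \frac{101746}{21}$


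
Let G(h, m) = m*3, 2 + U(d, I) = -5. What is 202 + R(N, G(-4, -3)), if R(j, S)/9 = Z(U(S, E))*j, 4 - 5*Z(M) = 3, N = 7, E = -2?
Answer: 1073/5 ≈ 214.60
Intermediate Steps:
U(d, I) = -7 (U(d, I) = -2 - 5 = -7)
G(h, m) = 3*m
Z(M) = ⅕ (Z(M) = ⅘ - ⅕*3 = ⅘ - ⅗ = ⅕)
R(j, S) = 9*j/5 (R(j, S) = 9*(j/5) = 9*j/5)
202 + R(N, G(-4, -3)) = 202 + (9/5)*7 = 202 + 63/5 = 1073/5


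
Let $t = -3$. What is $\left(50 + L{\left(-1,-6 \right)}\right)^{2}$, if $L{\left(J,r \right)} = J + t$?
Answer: $2116$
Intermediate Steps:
$L{\left(J,r \right)} = -3 + J$ ($L{\left(J,r \right)} = J - 3 = -3 + J$)
$\left(50 + L{\left(-1,-6 \right)}\right)^{2} = \left(50 - 4\right)^{2} = 46^{2} = 2116$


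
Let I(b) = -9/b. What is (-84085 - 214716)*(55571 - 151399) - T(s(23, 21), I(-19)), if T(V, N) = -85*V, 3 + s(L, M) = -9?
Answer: 28633501208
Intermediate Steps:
s(L, M) = -12 (s(L, M) = -3 - 9 = -12)
(-84085 - 214716)*(55571 - 151399) - T(s(23, 21), I(-19)) = (-84085 - 214716)*(55571 - 151399) - (-85)*(-12) = -298801*(-95828) - 1*1020 = 28633502228 - 1020 = 28633501208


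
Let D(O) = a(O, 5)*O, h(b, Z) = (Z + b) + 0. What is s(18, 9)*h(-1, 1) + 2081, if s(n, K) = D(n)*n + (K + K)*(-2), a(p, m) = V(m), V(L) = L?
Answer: 2081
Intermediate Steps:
a(p, m) = m
h(b, Z) = Z + b
D(O) = 5*O
s(n, K) = -4*K + 5*n² (s(n, K) = (5*n)*n + (K + K)*(-2) = 5*n² + (2*K)*(-2) = 5*n² - 4*K = -4*K + 5*n²)
s(18, 9)*h(-1, 1) + 2081 = (-4*9 + 5*18²)*(1 - 1) + 2081 = (-36 + 5*324)*0 + 2081 = (-36 + 1620)*0 + 2081 = 1584*0 + 2081 = 0 + 2081 = 2081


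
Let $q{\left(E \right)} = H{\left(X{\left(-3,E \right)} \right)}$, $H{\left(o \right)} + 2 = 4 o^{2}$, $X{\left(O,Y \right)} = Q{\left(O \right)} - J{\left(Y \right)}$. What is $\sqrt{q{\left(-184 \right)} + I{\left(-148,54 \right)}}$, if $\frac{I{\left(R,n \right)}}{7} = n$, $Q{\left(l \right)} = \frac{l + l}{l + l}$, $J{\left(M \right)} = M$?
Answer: $2 \sqrt{34319} \approx 370.51$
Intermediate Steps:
$Q{\left(l \right)} = 1$ ($Q{\left(l \right)} = \frac{2 l}{2 l} = 2 l \frac{1}{2 l} = 1$)
$X{\left(O,Y \right)} = 1 - Y$
$I{\left(R,n \right)} = 7 n$
$H{\left(o \right)} = -2 + 4 o^{2}$
$q{\left(E \right)} = -2 + 4 \left(1 - E\right)^{2}$
$\sqrt{q{\left(-184 \right)} + I{\left(-148,54 \right)}} = \sqrt{\left(-2 + 4 \left(-1 - 184\right)^{2}\right) + 7 \cdot 54} = \sqrt{\left(-2 + 4 \left(-185\right)^{2}\right) + 378} = \sqrt{\left(-2 + 4 \cdot 34225\right) + 378} = \sqrt{\left(-2 + 136900\right) + 378} = \sqrt{136898 + 378} = \sqrt{137276} = 2 \sqrt{34319}$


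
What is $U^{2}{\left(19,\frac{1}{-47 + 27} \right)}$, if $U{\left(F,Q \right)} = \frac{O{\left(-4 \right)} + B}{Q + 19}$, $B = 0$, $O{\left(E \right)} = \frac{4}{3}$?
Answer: $\frac{6400}{1292769} \approx 0.0049506$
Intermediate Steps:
$O{\left(E \right)} = \frac{4}{3}$ ($O{\left(E \right)} = 4 \cdot \frac{1}{3} = \frac{4}{3}$)
$U{\left(F,Q \right)} = \frac{4}{3 \left(19 + Q\right)}$ ($U{\left(F,Q \right)} = \frac{\frac{4}{3} + 0}{Q + 19} = \frac{4}{3 \left(19 + Q\right)}$)
$U^{2}{\left(19,\frac{1}{-47 + 27} \right)} = \left(\frac{4}{3 \left(19 + \frac{1}{-47 + 27}\right)}\right)^{2} = \left(\frac{4}{3 \left(19 + \frac{1}{-20}\right)}\right)^{2} = \left(\frac{4}{3 \left(19 - \frac{1}{20}\right)}\right)^{2} = \left(\frac{4}{3 \cdot \frac{379}{20}}\right)^{2} = \left(\frac{4}{3} \cdot \frac{20}{379}\right)^{2} = \left(\frac{80}{1137}\right)^{2} = \frac{6400}{1292769}$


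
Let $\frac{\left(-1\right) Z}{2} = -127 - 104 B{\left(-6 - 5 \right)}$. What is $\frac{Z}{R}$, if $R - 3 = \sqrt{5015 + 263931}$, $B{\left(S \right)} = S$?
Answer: $\frac{6102}{268937} - \frac{2034 \sqrt{268946}}{268937} \approx -3.8995$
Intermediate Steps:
$Z = -2034$ ($Z = - 2 \left(-127 - 104 \left(-6 - 5\right)\right) = - 2 \left(-127 - -1144\right) = - 2 \left(-127 + 1144\right) = \left(-2\right) 1017 = -2034$)
$R = 3 + \sqrt{268946}$ ($R = 3 + \sqrt{5015 + 263931} = 3 + \sqrt{268946} \approx 521.6$)
$\frac{Z}{R} = - \frac{2034}{3 + \sqrt{268946}}$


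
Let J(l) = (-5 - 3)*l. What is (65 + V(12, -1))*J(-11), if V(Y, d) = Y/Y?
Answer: 5808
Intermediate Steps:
J(l) = -8*l
V(Y, d) = 1
(65 + V(12, -1))*J(-11) = (65 + 1)*(-8*(-11)) = 66*88 = 5808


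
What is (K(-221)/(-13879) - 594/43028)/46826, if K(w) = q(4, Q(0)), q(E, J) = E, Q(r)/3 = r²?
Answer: -4208119/13981906733756 ≈ -3.0097e-7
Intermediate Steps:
Q(r) = 3*r²
K(w) = 4
(K(-221)/(-13879) - 594/43028)/46826 = (4/(-13879) - 594/43028)/46826 = (4*(-1/13879) - 594*1/43028)*(1/46826) = (-4/13879 - 297/21514)*(1/46826) = -4208119/298592806*1/46826 = -4208119/13981906733756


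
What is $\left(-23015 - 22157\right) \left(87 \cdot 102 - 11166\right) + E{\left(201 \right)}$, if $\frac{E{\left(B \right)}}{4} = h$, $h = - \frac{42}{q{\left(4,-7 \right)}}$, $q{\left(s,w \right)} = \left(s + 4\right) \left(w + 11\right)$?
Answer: $\frac{414136875}{4} \approx 1.0353 \cdot 10^{8}$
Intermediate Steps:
$q{\left(s,w \right)} = \left(4 + s\right) \left(11 + w\right)$
$h = - \frac{21}{16}$ ($h = - \frac{42}{44 + 4 \left(-7\right) + 11 \cdot 4 + 4 \left(-7\right)} = - \frac{42}{44 - 28 + 44 - 28} = - \frac{42}{32} = \left(-42\right) \frac{1}{32} = - \frac{21}{16} \approx -1.3125$)
$E{\left(B \right)} = - \frac{21}{4}$ ($E{\left(B \right)} = 4 \left(- \frac{21}{16}\right) = - \frac{21}{4}$)
$\left(-23015 - 22157\right) \left(87 \cdot 102 - 11166\right) + E{\left(201 \right)} = \left(-23015 - 22157\right) \left(87 \cdot 102 - 11166\right) - \frac{21}{4} = - 45172 \left(8874 - 11166\right) - \frac{21}{4} = \left(-45172\right) \left(-2292\right) - \frac{21}{4} = 103534224 - \frac{21}{4} = \frac{414136875}{4}$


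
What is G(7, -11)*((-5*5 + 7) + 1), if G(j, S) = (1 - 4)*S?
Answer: -561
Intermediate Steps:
G(j, S) = -3*S
G(7, -11)*((-5*5 + 7) + 1) = (-3*(-11))*((-5*5 + 7) + 1) = 33*((-25 + 7) + 1) = 33*(-18 + 1) = 33*(-17) = -561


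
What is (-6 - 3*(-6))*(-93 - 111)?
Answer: -2448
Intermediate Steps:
(-6 - 3*(-6))*(-93 - 111) = (-6 + 18)*(-204) = 12*(-204) = -2448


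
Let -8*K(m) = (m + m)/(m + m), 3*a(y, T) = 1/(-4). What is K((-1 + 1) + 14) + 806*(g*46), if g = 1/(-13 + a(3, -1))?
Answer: -3559453/1256 ≈ -2834.0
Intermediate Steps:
a(y, T) = -1/12 (a(y, T) = (⅓)/(-4) = (⅓)*(-¼) = -1/12)
g = -12/157 (g = 1/(-13 - 1/12) = 1/(-157/12) = -12/157 ≈ -0.076433)
K(m) = -⅛ (K(m) = -(m + m)/(8*(m + m)) = -2*m/(8*(2*m)) = -2*m*1/(2*m)/8 = -⅛*1 = -⅛)
K((-1 + 1) + 14) + 806*(g*46) = -⅛ + 806*(-12/157*46) = -⅛ + 806*(-552/157) = -⅛ - 444912/157 = -3559453/1256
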